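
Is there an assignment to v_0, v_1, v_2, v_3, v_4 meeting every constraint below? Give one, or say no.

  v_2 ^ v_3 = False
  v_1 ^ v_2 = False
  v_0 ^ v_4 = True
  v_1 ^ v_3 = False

v_0=T, v_1=F, v_2=F, v_3=F, v_4=F

v_2 ^ v_3 = F ^ F = False ✓
v_1 ^ v_2 = F ^ F = False ✓
v_0 ^ v_4 = T ^ F = True ✓
v_1 ^ v_3 = F ^ F = False ✓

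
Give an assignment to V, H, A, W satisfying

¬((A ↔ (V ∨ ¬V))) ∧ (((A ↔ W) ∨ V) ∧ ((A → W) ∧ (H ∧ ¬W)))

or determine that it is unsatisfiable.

V=F, H=T, A=F, W=F

  ¬((A ↔ (V ∨ ¬V))) = True
    A ↔ (V ∨ ¬V) = False
      V ∨ ¬V = True
        ¬V = True
  ((A ↔ W) ∨ V) ∧ ((A → W) ∧ (H ∧ ¬W)) = True
    (A ↔ W) ∨ V = True
      A ↔ W = True
    (A → W) ∧ (H ∧ ¬W) = True
      A → W = True
      H ∧ ¬W = True
        ¬W = True
Both conjuncts True, so the formula holds.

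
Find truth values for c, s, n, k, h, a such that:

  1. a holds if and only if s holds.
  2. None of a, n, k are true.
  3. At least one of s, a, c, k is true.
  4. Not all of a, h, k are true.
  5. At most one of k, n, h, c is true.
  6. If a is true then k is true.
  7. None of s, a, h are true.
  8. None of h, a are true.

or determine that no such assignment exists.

c = True; s = False; n = False; k = False; h = False; a = False

  (1) a=F, s=F — same ✓
  (2) {a, n, k}: 0 true — none ✓
  (3) {s, a, c, k}: 1 true — at least one ✓
  (4) {a, h, k}: 0/3 true — not all ✓
  (5) {k, n, h, c}: 1 true — at most one ✓
  (6) a=F ⇒ k: vacuous ✓
  (7) {s, a, h}: 0 true — none ✓
  (8) {h, a}: 0 true — none ✓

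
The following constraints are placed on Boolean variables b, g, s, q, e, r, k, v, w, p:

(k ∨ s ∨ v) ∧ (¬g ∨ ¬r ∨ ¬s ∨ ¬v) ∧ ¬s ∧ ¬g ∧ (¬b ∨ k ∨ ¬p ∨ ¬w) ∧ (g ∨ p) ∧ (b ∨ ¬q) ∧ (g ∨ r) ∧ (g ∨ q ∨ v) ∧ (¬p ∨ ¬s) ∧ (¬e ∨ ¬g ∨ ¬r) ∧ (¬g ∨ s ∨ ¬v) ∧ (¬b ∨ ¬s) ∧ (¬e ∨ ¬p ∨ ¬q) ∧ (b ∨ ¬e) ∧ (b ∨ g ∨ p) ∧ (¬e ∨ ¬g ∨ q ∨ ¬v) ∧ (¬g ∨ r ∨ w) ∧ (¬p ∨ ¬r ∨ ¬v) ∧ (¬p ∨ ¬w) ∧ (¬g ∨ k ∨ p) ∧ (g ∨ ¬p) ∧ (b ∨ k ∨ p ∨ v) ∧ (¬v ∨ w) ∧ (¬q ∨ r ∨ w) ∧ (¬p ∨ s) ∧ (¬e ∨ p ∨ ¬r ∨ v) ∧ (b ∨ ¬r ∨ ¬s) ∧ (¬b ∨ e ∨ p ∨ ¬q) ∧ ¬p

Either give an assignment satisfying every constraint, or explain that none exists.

Unsatisfiable — no assignment works.

Case g = True:
  Clause (¬g) is falsified — contradiction.
Case g = False:
  (¬s) forces s = False.
  (g ∨ p) forces p = True.
  Clause (g ∨ ¬p) is falsified — contradiction.
Both cases fail, so the formula is unsatisfiable.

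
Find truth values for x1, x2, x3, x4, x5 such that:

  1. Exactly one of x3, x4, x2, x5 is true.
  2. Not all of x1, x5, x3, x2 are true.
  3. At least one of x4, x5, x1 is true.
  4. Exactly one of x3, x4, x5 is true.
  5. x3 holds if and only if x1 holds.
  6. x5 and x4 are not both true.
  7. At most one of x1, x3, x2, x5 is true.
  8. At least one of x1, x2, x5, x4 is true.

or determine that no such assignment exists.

x1 = False, x2 = False, x3 = False, x4 = True, x5 = False

  (1) {x3, x4, x2, x5}: 1 true — exactly one ✓
  (2) {x1, x5, x3, x2}: 0/4 true — not all ✓
  (3) {x4, x5, x1}: 1 true — at least one ✓
  (4) {x3, x4, x5}: 1 true — exactly one ✓
  (5) x3=F, x1=F — same ✓
  (6) x5=F, x4=T — not both ✓
  (7) {x1, x3, x2, x5}: 0 true — at most one ✓
  (8) {x1, x2, x5, x4}: 1 true — at least one ✓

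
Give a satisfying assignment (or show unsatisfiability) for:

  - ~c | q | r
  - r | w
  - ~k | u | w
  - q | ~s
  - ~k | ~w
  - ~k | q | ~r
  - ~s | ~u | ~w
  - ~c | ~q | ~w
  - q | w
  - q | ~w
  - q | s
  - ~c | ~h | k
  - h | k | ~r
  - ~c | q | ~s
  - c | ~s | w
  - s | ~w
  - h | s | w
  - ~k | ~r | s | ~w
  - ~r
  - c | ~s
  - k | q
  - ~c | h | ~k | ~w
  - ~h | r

Case w = True:
  (~k | ~w) forces k = False.
  (q | ~w) forces q = True.
  (~c | ~q | ~w) forces c = False.
  (s | ~w) forces s = True.
  Clause (c | ~s) is falsified — contradiction.
Case w = False:
  (r | w) forces r = True.
  Clause (~r) is falsified — contradiction.
Both cases fail, so the formula is unsatisfiable.

UNSATISFIABLE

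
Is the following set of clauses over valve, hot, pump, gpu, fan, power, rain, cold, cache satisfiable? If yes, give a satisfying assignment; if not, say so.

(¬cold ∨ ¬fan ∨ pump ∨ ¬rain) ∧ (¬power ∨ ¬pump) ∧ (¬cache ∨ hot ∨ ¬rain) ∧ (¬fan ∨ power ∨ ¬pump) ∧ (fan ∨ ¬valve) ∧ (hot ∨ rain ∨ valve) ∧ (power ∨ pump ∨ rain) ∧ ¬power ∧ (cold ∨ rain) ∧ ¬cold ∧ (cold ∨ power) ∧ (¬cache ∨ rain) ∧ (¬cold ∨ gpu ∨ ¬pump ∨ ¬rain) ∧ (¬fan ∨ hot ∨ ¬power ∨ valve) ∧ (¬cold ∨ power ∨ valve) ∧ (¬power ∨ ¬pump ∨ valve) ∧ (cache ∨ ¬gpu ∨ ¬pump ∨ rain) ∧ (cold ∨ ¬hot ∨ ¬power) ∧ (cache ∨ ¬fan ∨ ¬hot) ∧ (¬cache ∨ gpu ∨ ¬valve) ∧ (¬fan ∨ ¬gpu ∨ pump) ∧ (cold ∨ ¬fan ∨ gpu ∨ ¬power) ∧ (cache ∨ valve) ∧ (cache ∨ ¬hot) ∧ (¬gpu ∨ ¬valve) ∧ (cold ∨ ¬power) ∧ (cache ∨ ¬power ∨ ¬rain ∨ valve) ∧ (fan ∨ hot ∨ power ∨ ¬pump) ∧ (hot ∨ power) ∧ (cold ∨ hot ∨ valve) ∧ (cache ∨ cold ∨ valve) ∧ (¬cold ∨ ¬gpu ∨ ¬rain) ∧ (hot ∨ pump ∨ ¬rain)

Unsatisfiable

Case power = True:
  Clause (¬power) is falsified — contradiction.
Case power = False:
  (¬cold) forces cold = False.
  Clause (cold ∨ power) is falsified — contradiction.
Both cases fail, so the formula is unsatisfiable.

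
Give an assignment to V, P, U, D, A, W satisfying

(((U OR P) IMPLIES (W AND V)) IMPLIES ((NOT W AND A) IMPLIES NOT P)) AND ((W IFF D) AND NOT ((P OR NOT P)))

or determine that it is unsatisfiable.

The conjunct NOT ((P OR NOT P)) is unsatisfiable on its own:
  P=F: evaluates to False.
  P=T: evaluates to False.
So the whole conjunction is unsatisfiable.

UNSATISFIABLE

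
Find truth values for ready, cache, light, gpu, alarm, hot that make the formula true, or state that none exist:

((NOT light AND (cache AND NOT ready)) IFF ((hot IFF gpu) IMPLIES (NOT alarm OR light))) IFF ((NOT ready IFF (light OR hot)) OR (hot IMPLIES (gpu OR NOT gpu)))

ready: False, cache: True, light: False, gpu: False, alarm: False, hot: False

  ((NOT light AND (cache AND NOT ready)) IFF ((hot IFF gpu) IMPLIES (NOT alarm OR light))) IFF ((NOT ready IFF (light OR hot)) OR (hot IMPLIES (gpu OR NOT gpu))) = True
    (NOT light AND (cache AND NOT ready)) IFF ((hot IFF gpu) IMPLIES (NOT alarm OR light)) = True
      NOT light AND (cache AND NOT ready) = True
        NOT light = True
        cache AND NOT ready = True
          NOT ready = True
      (hot IFF gpu) IMPLIES (NOT alarm OR light) = True
        hot IFF gpu = True
        NOT alarm OR light = True
          NOT alarm = True
    (NOT ready IFF (light OR hot)) OR (hot IMPLIES (gpu OR NOT gpu)) = True
      NOT ready IFF (light OR hot) = False
        NOT ready = True
        light OR hot = False
      hot IMPLIES (gpu OR NOT gpu) = True
        gpu OR NOT gpu = True
          NOT gpu = True
The formula evaluates to True.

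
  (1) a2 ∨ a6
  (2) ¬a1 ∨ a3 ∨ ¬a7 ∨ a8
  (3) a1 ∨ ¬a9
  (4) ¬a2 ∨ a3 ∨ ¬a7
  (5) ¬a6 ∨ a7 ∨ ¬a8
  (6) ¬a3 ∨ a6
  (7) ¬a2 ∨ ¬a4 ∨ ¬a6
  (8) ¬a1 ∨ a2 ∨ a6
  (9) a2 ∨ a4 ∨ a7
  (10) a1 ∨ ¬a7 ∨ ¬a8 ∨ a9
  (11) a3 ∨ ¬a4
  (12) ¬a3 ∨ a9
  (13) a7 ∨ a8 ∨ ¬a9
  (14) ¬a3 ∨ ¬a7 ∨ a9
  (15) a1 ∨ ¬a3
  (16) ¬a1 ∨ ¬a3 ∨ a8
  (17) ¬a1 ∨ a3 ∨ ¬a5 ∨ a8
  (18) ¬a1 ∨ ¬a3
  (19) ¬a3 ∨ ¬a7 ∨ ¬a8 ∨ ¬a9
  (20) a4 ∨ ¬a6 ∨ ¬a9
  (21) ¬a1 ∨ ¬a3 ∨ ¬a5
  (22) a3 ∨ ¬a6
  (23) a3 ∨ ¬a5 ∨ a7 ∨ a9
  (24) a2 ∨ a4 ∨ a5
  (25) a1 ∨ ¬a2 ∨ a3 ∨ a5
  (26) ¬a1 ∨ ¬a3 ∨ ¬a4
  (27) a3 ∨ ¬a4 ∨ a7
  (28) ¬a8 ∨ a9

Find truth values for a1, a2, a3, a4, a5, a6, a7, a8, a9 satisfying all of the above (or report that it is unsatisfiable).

Set a1 = True.
  then (¬a1 ∨ ¬a3) forces a3 = False.
  then (a3 ∨ ¬a6) forces a6 = False.
  then (a2 ∨ a6) forces a2 = True.
  then (¬a2 ∨ a3 ∨ ¬a7) forces a7 = False.
  then (a3 ∨ ¬a4) forces a4 = False.
Set a5 = False.
Set a8 = False.
  then (a7 ∨ a8 ∨ ¬a9) forces a9 = False.
All clauses satisfied.

a1: True; a2: True; a3: False; a4: False; a5: False; a6: False; a7: False; a8: False; a9: False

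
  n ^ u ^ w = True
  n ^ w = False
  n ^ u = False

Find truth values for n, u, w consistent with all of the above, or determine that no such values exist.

n = True, u = True, w = True

n ^ u ^ w = T ^ T ^ T = True ✓
n ^ w = T ^ T = False ✓
n ^ u = T ^ T = False ✓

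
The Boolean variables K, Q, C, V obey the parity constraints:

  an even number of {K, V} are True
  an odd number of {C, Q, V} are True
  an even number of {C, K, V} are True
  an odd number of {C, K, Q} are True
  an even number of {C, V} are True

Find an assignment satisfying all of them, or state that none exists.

K = False, Q = True, C = False, V = False

{K, V}: 0 true → even ✓
{C, Q, V}: 1 true → odd ✓
{C, K, V}: 0 true → even ✓
{C, K, Q}: 1 true → odd ✓
{C, V}: 0 true → even ✓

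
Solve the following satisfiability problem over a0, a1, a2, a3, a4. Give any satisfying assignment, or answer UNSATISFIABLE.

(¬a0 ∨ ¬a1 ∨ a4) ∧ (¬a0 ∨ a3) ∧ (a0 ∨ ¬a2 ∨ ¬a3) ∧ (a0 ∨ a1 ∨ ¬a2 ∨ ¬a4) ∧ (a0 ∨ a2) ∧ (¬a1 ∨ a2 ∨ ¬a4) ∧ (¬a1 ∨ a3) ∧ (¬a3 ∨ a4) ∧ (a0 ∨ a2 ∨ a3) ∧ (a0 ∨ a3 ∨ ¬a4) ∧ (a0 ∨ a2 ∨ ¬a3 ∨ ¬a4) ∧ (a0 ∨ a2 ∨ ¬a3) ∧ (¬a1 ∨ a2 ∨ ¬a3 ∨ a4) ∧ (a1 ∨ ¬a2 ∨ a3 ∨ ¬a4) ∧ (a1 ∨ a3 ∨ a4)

Try a0 = False:
  (a0 ∨ a2) forces a2 = True.
  (a0 ∨ ¬a2 ∨ ¬a3) forces a3 = False.
  (¬a1 ∨ a3) forces a1 = False.
  (a0 ∨ a1 ∨ ¬a2 ∨ ¬a4) forces a4 = False.
  clause (a1 ∨ a3 ∨ a4) is falsified — backtrack.
So a0 = True.
  then (¬a0 ∨ a3) forces a3 = True.
  then (¬a3 ∨ a4) forces a4 = True.
Set a1 = False.
Set a2 = False.
All clauses satisfied.

a0: True; a1: False; a2: False; a3: True; a4: True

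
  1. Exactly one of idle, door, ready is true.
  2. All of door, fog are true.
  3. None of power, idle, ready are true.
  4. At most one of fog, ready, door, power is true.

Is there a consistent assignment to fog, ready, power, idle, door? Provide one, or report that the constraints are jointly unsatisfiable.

UNSATISFIABLE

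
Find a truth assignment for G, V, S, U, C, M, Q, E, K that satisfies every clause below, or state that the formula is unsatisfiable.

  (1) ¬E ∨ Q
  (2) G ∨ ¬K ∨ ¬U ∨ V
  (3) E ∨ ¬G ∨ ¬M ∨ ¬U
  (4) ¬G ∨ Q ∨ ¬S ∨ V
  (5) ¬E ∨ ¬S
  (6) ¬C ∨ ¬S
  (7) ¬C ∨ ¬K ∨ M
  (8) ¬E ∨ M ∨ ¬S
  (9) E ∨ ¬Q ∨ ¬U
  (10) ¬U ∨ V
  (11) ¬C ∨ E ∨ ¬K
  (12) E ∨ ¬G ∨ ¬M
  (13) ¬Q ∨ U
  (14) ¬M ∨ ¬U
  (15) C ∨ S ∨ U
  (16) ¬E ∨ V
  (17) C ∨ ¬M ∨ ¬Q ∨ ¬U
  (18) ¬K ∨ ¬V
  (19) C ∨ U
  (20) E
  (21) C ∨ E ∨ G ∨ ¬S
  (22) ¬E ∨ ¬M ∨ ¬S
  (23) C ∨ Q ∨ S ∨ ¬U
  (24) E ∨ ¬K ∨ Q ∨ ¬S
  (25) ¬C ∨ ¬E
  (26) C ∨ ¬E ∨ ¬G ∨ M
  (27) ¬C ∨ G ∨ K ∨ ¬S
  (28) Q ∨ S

G=F, V=T, S=F, U=T, C=F, M=F, Q=T, E=T, K=F

Unit clause (E) forces E = True.
In (¬C ∨ ¬E) only ¬C is left, so C = False.
In (¬E ∨ Q) only Q is left, so Q = True.
In (¬E ∨ ¬S) only ¬S is left, so S = False.
In (¬Q ∨ U) only U is left, so U = True.
In (¬M ∨ ¬U) only ¬M is left, so M = False.
In (¬E ∨ V) only V is left, so V = True.
In (¬K ∨ ¬V) only ¬K is left, so K = False.
In (C ∨ ¬E ∨ ¬G ∨ M) only ¬G is left, so G = False.
All clauses satisfied.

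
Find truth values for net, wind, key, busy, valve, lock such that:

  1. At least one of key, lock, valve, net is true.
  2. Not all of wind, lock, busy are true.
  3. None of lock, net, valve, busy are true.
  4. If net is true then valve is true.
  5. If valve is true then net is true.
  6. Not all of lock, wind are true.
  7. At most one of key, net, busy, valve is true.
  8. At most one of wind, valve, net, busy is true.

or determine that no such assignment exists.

net: False; wind: False; key: True; busy: False; valve: False; lock: False

  (1) {key, lock, valve, net}: 1 true — at least one ✓
  (2) {wind, lock, busy}: 0/3 true — not all ✓
  (3) {lock, net, valve, busy}: 0 true — none ✓
  (4) net=F ⇒ valve: vacuous ✓
  (5) valve=F ⇒ net: vacuous ✓
  (6) {lock, wind}: 0/2 true — not all ✓
  (7) {key, net, busy, valve}: 1 true — at most one ✓
  (8) {wind, valve, net, busy}: 0 true — at most one ✓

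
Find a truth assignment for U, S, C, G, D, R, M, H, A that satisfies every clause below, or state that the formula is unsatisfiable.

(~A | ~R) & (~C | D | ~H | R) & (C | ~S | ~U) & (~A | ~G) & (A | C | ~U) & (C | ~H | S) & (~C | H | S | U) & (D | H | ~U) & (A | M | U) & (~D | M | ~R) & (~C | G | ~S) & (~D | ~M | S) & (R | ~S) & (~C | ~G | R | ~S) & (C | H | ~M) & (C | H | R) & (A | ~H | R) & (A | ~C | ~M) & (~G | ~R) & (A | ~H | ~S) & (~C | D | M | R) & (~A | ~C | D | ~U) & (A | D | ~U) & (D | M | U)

Set U = False.
Set S = False.
Try C = False:
  (C | ~H | S) forces H = False.
  (C | H | ~M) forces M = False.
  (A | M | U) forces A = True.
  (~A | ~R) forces R = False.
  clause (C | H | R) is falsified — backtrack.
So C = True.
  then (~C | H | S | U) forces H = True.
Set G = False.
Try D = False:
  (~C | D | ~H | R) forces R = True.
  (~A | ~R) forces A = False.
  (A | M | U) forces M = True.
  clause (A | ~C | ~M) is falsified — backtrack.
So D = True.
  then (~D | ~M | S) forces M = False.
  then (A | M | U) forces A = True.
  then (~D | M | ~R) forces R = False.
All clauses satisfied.

U = False, S = False, C = True, G = False, D = True, R = False, M = False, H = True, A = True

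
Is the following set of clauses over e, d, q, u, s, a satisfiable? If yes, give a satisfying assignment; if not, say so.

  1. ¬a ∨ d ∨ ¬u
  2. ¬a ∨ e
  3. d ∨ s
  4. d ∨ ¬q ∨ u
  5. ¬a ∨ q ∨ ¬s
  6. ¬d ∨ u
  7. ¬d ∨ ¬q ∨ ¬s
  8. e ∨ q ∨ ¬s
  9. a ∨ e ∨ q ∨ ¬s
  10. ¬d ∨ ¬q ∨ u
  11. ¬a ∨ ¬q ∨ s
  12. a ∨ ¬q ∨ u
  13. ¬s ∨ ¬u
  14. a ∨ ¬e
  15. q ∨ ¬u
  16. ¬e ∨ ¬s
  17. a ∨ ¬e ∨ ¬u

e = False; d = True; q = True; u = True; s = False; a = False

Set e = False.
  then (¬a ∨ e) forces a = False.
Try d = False:
  (d ∨ s) forces s = True.
  (e ∨ q ∨ ¬s) forces q = True.
  (d ∨ ¬q ∨ u) forces u = True.
  clause (¬s ∨ ¬u) is falsified — backtrack.
So d = True.
  then (¬d ∨ u) forces u = True.
  then (¬s ∨ ¬u) forces s = False.
  then (q ∨ ¬u) forces q = True.
All clauses satisfied.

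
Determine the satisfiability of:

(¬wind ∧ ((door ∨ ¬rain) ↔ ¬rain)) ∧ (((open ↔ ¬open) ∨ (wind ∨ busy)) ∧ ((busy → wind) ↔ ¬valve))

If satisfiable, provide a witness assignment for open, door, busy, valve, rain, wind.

open: False; door: False; busy: True; valve: True; rain: True; wind: False

  ¬wind ∧ ((door ∨ ¬rain) ↔ ¬rain) = True
    ¬wind = True
    (door ∨ ¬rain) ↔ ¬rain = True
      door ∨ ¬rain = False
        ¬rain = False
      ¬rain = False
  ((open ↔ ¬open) ∨ (wind ∨ busy)) ∧ ((busy → wind) ↔ ¬valve) = True
    (open ↔ ¬open) ∨ (wind ∨ busy) = True
      open ↔ ¬open = False
        ¬open = True
      wind ∨ busy = True
    (busy → wind) ↔ ¬valve = True
      busy → wind = False
      ¬valve = False
Both conjuncts True, so the formula holds.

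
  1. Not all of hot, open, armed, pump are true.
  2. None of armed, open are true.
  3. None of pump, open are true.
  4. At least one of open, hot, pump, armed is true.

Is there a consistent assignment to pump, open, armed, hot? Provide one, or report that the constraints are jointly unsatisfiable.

pump: False, open: False, armed: False, hot: True

  (1) {hot, open, armed, pump}: 1/4 true — not all ✓
  (2) {armed, open}: 0 true — none ✓
  (3) {pump, open}: 0 true — none ✓
  (4) {open, hot, pump, armed}: 1 true — at least one ✓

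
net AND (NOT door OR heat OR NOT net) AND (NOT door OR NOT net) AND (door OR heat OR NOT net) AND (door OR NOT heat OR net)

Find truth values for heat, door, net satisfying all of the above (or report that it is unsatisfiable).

heat: True, door: False, net: True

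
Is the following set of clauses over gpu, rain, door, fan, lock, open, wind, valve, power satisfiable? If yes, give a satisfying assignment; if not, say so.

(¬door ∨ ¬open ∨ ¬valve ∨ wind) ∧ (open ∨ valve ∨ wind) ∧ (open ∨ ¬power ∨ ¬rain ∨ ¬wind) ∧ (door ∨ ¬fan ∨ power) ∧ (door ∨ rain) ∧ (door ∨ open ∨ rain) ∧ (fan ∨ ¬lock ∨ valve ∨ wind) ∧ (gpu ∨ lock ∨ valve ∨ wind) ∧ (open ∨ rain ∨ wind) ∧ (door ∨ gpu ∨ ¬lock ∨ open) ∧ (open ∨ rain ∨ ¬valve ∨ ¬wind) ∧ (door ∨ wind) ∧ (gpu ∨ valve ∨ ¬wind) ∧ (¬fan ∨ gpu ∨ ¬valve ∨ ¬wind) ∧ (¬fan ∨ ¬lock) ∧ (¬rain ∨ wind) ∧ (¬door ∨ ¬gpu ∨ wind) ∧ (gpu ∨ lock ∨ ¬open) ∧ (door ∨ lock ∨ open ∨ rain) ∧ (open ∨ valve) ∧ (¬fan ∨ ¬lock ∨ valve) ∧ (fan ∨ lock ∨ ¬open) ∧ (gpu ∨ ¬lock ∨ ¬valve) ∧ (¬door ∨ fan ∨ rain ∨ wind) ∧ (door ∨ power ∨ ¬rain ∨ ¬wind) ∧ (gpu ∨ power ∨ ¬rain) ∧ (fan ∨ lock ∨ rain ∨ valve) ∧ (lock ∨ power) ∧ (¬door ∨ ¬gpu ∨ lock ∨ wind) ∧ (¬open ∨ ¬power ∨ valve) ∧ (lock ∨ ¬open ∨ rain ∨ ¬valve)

Set gpu = True.
Set rain = True.
  then (¬rain ∨ wind) forces wind = True.
Set door = True.
Set fan = False.
Try lock = False:
  (fan ∨ lock ∨ ¬open) forces open = False.
  (open ∨ ¬power ∨ ¬rain ∨ ¬wind) forces power = False.
  clause (lock ∨ power) is falsified — backtrack.
So lock = True.
Set open = False.
  then (open ∨ ¬power ∨ ¬rain ∨ ¬wind) forces power = False.
  then (open ∨ valve) forces valve = True.
All clauses satisfied.

gpu: True, rain: True, door: True, fan: False, lock: True, open: False, wind: True, valve: True, power: False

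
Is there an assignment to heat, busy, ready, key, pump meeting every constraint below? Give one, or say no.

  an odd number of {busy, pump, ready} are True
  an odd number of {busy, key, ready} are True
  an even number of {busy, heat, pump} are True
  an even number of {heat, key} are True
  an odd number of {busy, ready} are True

heat = False; busy = False; ready = True; key = False; pump = False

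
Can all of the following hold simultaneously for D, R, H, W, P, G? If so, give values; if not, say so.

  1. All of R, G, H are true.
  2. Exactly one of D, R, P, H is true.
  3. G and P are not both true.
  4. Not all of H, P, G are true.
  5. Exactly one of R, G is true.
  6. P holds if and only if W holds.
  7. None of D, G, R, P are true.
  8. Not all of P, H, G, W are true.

Case R = True:
  Constraint (7) is violated (R=T) — contradiction.
Case R = False:
  Constraint (1) is violated (R=F) — contradiction.
Both cases fail — unsatisfiable.

The formula is unsatisfiable.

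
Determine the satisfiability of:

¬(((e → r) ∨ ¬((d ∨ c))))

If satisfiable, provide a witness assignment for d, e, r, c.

d: True; e: True; r: False; c: False

  ¬(((e → r) ∨ ¬((d ∨ c)))) = True
    (e → r) ∨ ¬((d ∨ c)) = False
      e → r = False
      ¬((d ∨ c)) = False
        d ∨ c = True
The formula evaluates to True.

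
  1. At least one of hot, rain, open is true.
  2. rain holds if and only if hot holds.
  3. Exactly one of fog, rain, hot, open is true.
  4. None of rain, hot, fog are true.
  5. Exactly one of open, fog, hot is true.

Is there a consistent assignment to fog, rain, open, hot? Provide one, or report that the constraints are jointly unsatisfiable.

fog = False; rain = False; open = True; hot = False

  (1) {hot, rain, open}: 1 true — at least one ✓
  (2) rain=F, hot=F — same ✓
  (3) {fog, rain, hot, open}: 1 true — exactly one ✓
  (4) {rain, hot, fog}: 0 true — none ✓
  (5) {open, fog, hot}: 1 true — exactly one ✓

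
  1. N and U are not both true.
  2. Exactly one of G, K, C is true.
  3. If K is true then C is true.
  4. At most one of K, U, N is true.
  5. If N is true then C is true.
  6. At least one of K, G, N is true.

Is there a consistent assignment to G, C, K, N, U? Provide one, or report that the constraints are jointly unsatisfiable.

G = True, C = False, K = False, N = False, U = False

  (1) N=F, U=F — not both ✓
  (2) {G, K, C}: 1 true — exactly one ✓
  (3) K=F ⇒ C: vacuous ✓
  (4) {K, U, N}: 0 true — at most one ✓
  (5) N=F ⇒ C: vacuous ✓
  (6) {K, G, N}: 1 true — at least one ✓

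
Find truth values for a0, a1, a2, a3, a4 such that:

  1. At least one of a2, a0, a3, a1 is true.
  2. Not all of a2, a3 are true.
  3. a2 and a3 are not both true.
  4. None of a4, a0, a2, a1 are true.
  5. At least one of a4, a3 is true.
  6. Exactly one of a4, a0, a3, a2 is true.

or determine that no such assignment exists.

a0 = False, a1 = False, a2 = False, a3 = True, a4 = False

  (1) {a2, a0, a3, a1}: 1 true — at least one ✓
  (2) {a2, a3}: 1/2 true — not all ✓
  (3) a2=F, a3=T — not both ✓
  (4) {a4, a0, a2, a1}: 0 true — none ✓
  (5) {a4, a3}: 1 true — at least one ✓
  (6) {a4, a0, a3, a2}: 1 true — exactly one ✓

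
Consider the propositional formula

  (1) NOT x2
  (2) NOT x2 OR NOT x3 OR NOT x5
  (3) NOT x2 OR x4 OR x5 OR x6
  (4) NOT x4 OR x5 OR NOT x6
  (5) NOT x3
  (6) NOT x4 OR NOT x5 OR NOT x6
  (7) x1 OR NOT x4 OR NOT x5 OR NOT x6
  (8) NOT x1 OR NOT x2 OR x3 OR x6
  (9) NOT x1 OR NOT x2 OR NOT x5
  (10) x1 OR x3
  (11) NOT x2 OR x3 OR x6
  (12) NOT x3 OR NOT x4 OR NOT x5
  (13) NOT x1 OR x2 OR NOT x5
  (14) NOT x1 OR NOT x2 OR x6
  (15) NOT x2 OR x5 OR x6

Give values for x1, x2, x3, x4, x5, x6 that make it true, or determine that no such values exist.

x1: True, x2: False, x3: False, x4: False, x5: False, x6: False

Unit clause (NOT x2) forces x2 = False.
Unit clause (NOT x3) forces x3 = False.
In (x1 OR x3) only x1 is left, so x1 = True.
In (NOT x1 OR x2 OR NOT x5) only NOT x5 is left, so x5 = False.
Set x4 = False.
Set x6 = False.
All clauses satisfied.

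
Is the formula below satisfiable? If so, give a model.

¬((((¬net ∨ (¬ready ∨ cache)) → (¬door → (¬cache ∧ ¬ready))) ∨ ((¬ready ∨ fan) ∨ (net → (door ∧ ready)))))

net=T; ready=T; fan=F; cache=T; door=F

  ¬((((¬net ∨ (¬ready ∨ cache)) → (¬door → (¬cache ∧ ¬ready))) ∨ ((¬ready ∨ fan) ∨ (net → (door ∧ ready))))) = True
    ((¬net ∨ (¬ready ∨ cache)) → (¬door → (¬cache ∧ ¬ready))) ∨ ((¬ready ∨ fan) ∨ (net → (door ∧ ready))) = False
      (¬net ∨ (¬ready ∨ cache)) → (¬door → (¬cache ∧ ¬ready)) = False
        ¬net ∨ (¬ready ∨ cache) = True
          ¬net = False
          ¬ready ∨ cache = True
            ¬ready = False
        ¬door → (¬cache ∧ ¬ready) = False
          ¬door = True
          ¬cache ∧ ¬ready = False
            ¬cache = False
            ¬ready = False
      (¬ready ∨ fan) ∨ (net → (door ∧ ready)) = False
        ¬ready ∨ fan = False
          ¬ready = False
        net → (door ∧ ready) = False
          door ∧ ready = False
The formula evaluates to True.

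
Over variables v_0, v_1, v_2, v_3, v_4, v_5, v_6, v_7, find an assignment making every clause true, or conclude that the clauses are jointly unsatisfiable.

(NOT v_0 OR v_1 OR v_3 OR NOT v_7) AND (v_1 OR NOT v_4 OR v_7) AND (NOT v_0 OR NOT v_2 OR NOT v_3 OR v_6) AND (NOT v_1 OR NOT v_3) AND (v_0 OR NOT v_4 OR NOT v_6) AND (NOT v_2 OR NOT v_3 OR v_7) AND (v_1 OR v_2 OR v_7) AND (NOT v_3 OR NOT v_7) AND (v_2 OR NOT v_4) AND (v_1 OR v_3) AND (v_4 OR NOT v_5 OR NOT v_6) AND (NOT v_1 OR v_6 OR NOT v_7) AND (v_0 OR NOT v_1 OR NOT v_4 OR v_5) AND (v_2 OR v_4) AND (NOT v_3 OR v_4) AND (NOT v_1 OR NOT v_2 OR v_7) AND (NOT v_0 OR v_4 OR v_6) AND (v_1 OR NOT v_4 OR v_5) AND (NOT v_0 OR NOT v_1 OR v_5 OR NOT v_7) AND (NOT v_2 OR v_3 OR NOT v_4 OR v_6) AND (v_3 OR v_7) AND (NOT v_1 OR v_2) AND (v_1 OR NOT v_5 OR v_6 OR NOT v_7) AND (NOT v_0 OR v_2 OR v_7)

v_0 = True, v_1 = True, v_2 = True, v_3 = False, v_4 = True, v_5 = True, v_6 = True, v_7 = True

Set v_0 = True.
Try v_1 = False:
  (v_1 OR v_3) forces v_3 = True.
  (NOT v_3 OR NOT v_7) forces v_7 = False.
  (v_1 OR NOT v_4 OR v_7) forces v_4 = False.
  clause (NOT v_3 OR v_4) is falsified — backtrack.
So v_1 = True.
  then (NOT v_1 OR NOT v_3) forces v_3 = False.
  then (v_3 OR v_7) forces v_7 = True.
  then (NOT v_1 OR v_2) forces v_2 = True.
  then (NOT v_1 OR v_6 OR NOT v_7) forces v_6 = True.
  then (NOT v_0 OR NOT v_1 OR v_5 OR NOT v_7) forces v_5 = True.
  then (v_4 OR NOT v_5 OR NOT v_6) forces v_4 = True.
All clauses satisfied.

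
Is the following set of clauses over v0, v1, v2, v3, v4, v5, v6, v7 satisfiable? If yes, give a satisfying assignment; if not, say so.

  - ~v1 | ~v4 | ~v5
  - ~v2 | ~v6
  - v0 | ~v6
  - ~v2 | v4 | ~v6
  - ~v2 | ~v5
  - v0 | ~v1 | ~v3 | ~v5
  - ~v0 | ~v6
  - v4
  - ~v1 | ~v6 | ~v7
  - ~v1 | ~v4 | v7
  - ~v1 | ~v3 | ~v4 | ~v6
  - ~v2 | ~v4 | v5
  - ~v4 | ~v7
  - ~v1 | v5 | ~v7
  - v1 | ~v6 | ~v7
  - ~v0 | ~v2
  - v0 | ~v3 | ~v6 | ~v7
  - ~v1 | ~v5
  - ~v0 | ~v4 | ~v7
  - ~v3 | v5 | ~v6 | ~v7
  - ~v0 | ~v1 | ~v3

v0: False; v1: False; v2: False; v3: False; v4: True; v5: False; v6: False; v7: False

Unit clause (v4) forces v4 = True.
In (~v4 | ~v7) only ~v7 is left, so v7 = False.
In (~v1 | ~v4 | v7) only ~v1 is left, so v1 = False.
Set v0 = False.
  then (v0 | ~v6) forces v6 = False.
Try v2 = True:
  (~v2 | ~v5) forces v5 = False.
  clause (~v2 | ~v4 | v5) is falsified — backtrack.
So v2 = False.
Set v3 = False.
Set v5 = False.
All clauses satisfied.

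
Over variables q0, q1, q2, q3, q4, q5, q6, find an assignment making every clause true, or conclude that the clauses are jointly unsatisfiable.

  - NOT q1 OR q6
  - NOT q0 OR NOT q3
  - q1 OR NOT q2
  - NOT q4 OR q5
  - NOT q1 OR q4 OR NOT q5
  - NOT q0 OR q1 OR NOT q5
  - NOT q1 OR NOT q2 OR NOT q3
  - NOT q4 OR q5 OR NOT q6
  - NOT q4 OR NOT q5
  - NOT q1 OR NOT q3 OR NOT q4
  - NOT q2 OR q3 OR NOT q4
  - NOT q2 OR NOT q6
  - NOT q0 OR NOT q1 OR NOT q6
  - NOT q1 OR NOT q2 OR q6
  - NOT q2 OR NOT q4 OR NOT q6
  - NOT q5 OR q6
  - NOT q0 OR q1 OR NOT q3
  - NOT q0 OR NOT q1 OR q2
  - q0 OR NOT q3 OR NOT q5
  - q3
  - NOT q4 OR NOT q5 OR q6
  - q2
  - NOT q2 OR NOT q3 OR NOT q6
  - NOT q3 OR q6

The formula is unsatisfiable.

Case q2 = True:
  (q1 OR NOT q2) forces q1 = True.
  (NOT q1 OR q6) forces q6 = True.
  Clause (NOT q2 OR NOT q6) is falsified — contradiction.
Case q2 = False:
  Clause (q2) is falsified — contradiction.
Both cases fail, so the formula is unsatisfiable.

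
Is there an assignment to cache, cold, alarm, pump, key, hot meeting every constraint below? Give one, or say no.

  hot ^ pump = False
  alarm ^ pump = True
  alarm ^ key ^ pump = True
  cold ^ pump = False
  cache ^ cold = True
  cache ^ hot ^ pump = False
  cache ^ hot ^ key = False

The formula is unsatisfiable.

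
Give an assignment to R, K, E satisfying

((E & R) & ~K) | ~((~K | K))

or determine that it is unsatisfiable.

R = True; K = False; E = True

  ((E & R) & ~K) | ~((~K | K)) = True
    (E & R) & ~K = True
      E & R = True
      ~K = True
    ~((~K | K)) = False
      ~K | K = True
        ~K = True
The formula evaluates to True.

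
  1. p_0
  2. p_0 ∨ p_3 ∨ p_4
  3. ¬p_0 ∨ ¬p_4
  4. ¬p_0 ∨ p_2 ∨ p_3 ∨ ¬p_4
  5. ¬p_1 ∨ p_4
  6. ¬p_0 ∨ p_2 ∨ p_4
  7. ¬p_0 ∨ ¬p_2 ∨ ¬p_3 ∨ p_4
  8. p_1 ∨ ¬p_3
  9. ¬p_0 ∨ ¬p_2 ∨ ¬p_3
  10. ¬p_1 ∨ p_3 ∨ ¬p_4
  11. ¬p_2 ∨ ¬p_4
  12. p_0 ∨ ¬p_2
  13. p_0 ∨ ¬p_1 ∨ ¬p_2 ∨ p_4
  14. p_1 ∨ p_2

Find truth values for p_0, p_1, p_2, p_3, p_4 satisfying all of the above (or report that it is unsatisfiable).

Unit clause (p_0) forces p_0 = True.
In (¬p_0 ∨ ¬p_4) only ¬p_4 is left, so p_4 = False.
In (¬p_1 ∨ p_4) only ¬p_1 is left, so p_1 = False.
In (¬p_0 ∨ p_2 ∨ p_4) only p_2 is left, so p_2 = True.
In (¬p_0 ∨ ¬p_2 ∨ ¬p_3 ∨ p_4) only ¬p_3 is left, so p_3 = False.
All clauses satisfied.

p_0 = True, p_1 = False, p_2 = True, p_3 = False, p_4 = False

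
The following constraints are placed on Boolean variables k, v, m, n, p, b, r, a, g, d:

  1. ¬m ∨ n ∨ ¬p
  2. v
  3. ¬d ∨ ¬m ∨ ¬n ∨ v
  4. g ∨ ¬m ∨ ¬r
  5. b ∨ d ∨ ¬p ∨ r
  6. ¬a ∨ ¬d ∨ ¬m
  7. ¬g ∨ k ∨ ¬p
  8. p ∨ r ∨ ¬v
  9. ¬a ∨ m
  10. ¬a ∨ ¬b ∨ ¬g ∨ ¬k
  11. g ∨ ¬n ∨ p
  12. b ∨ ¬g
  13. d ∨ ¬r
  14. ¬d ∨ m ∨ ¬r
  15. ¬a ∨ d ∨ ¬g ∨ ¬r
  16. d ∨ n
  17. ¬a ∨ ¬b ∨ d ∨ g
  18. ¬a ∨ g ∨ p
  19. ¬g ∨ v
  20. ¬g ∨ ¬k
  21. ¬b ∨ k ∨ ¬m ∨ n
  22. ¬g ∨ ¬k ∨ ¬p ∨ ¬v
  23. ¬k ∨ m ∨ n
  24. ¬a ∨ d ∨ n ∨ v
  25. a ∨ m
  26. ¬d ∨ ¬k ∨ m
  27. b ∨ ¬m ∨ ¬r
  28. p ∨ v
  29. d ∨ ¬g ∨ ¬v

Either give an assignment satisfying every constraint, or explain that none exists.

k = False; v = True; m = True; n = True; p = True; b = False; r = False; a = False; g = False; d = True

Unit clause (v) forces v = True.
Set k = False.
Try m = False:
  (¬a ∨ m) forces a = False.
  clause (a ∨ m) is falsified — backtrack.
So m = True.
Set n = True.
Set p = True.
  then (¬g ∨ k ∨ ¬p) forces g = False.
  then (g ∨ ¬m ∨ ¬r) forces r = False.
Set b = False.
  then (b ∨ d ∨ ¬p ∨ r) forces d = True.
  then (¬a ∨ ¬d ∨ ¬m) forces a = False.
All clauses satisfied.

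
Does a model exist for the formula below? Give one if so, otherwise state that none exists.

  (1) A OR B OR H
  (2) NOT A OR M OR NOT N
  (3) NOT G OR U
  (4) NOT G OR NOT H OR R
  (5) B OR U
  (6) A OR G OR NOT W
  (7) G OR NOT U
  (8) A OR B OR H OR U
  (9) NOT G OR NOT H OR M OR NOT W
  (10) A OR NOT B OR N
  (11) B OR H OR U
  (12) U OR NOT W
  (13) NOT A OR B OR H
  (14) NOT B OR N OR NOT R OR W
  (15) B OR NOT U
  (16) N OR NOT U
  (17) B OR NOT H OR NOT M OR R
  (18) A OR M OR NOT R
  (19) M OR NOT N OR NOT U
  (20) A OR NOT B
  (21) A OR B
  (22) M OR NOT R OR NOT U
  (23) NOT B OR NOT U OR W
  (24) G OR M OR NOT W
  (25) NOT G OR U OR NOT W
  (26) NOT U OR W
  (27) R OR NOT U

H = False, W = False, A = True, G = False, R = True, N = True, B = True, M = True, U = False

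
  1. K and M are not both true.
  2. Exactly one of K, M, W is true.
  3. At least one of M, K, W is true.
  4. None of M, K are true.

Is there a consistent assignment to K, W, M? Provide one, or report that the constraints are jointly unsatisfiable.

K = False; W = True; M = False

  (1) K=F, M=F — not both ✓
  (2) {K, M, W}: 1 true — exactly one ✓
  (3) {M, K, W}: 1 true — at least one ✓
  (4) {M, K}: 0 true — none ✓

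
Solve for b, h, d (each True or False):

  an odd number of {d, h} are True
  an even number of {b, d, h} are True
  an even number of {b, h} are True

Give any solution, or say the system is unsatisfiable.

b: True; h: True; d: False

{d, h}: 1 true → odd ✓
{b, d, h}: 2 true → even ✓
{b, h}: 2 true → even ✓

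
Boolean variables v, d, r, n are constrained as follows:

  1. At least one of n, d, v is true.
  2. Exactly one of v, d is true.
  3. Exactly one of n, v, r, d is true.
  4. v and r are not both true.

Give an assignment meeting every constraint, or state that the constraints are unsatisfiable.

v: False; d: True; r: False; n: False

  (1) {n, d, v}: 1 true — at least one ✓
  (2) {v, d}: 1 true — exactly one ✓
  (3) {n, v, r, d}: 1 true — exactly one ✓
  (4) v=F, r=F — not both ✓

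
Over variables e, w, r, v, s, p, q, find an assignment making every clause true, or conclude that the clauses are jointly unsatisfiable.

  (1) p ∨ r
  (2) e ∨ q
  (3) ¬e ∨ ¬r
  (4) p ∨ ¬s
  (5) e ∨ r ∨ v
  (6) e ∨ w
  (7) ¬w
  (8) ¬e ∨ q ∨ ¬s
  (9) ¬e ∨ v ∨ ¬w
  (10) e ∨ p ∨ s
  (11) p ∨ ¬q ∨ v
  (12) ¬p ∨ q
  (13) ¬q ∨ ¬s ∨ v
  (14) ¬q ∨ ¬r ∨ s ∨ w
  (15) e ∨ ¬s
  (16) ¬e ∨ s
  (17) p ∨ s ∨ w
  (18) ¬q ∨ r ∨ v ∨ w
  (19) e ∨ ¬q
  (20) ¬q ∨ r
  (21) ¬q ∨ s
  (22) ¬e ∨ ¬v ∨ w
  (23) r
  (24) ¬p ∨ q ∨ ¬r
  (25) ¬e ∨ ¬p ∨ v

UNSATISFIABLE

Case e = True:
  (¬e ∨ ¬r) forces r = False.
  Clause (r) is falsified — contradiction.
Case e = False:
  (e ∨ q) forces q = True.
  Clause (e ∨ ¬q) is falsified — contradiction.
Both cases fail, so the formula is unsatisfiable.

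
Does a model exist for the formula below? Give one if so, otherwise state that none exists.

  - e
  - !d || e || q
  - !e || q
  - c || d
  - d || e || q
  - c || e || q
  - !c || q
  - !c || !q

Unit clause (e) forces e = True.
In (!e || q) only q is left, so q = True.
In (!c || !q) only !c is left, so c = False.
In (c || d) only d is left, so d = True.
Check each clause:
  (e): e holds.
  (!d || e || q): e holds.
  (!e || q): q holds.
  (c || d): d holds.
  (d || e || q): d holds.
  (c || e || q): e holds.
  (!c || q): !c holds.
  (!c || !q): !c holds.
All clauses satisfied.

d = True, c = False, e = True, q = True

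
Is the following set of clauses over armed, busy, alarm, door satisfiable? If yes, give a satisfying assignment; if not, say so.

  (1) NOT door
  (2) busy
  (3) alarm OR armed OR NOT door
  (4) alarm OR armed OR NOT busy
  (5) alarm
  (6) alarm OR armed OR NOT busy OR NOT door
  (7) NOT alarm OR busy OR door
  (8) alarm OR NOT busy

armed: False, busy: True, alarm: True, door: False

Unit clause (NOT door) forces door = False.
Unit clause (busy) forces busy = True.
Unit clause (alarm) forces alarm = True.
Set armed = False.
All clauses satisfied.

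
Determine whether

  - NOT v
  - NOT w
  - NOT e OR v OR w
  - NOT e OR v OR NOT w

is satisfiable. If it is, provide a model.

e = False, w = False, v = False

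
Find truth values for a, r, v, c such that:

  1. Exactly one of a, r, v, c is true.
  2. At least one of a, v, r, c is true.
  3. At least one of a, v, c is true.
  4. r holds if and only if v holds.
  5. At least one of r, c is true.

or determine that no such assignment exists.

a: False, r: False, v: False, c: True

  (1) {a, r, v, c}: 1 true — exactly one ✓
  (2) {a, v, r, c}: 1 true — at least one ✓
  (3) {a, v, c}: 1 true — at least one ✓
  (4) r=F, v=F — same ✓
  (5) {r, c}: 1 true — at least one ✓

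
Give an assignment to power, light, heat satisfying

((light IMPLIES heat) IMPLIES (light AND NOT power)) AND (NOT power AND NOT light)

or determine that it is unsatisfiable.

Case light = True: the conjunct NOT light is False.
Case light = False: the conjunct (light IMPLIES heat) IMPLIES (light AND NOT power) becomes (False IMPLIES heat) IMPLIES (False AND NOT power) = False.
Both cases fail — unsatisfiable.

No satisfying assignment exists.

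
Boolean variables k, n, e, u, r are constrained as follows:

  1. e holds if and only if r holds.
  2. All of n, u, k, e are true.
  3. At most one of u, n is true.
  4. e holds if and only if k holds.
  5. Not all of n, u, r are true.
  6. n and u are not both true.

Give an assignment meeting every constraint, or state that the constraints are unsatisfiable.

Case n = True:
  (2) forces u = True.
  Constraint (3) is violated (u=T, n=T) — contradiction.
Case n = False:
  Constraint (2) is violated (n=F) — contradiction.
Both cases fail — unsatisfiable.

Unsatisfiable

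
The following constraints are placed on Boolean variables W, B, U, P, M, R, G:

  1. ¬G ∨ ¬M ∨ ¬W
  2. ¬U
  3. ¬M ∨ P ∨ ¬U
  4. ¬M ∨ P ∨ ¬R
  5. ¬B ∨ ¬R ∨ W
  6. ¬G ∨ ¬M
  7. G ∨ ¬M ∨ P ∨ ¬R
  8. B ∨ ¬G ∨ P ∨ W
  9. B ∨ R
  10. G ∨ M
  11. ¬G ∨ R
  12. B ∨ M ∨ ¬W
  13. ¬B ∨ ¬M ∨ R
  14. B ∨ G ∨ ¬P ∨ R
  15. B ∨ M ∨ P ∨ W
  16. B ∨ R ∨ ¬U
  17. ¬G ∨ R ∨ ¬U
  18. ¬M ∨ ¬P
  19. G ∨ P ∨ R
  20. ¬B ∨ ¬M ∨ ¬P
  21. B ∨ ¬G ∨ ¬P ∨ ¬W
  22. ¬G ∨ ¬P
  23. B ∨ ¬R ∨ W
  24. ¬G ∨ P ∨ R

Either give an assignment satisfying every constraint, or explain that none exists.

W: True, B: True, U: False, P: False, M: False, R: True, G: True

Unit clause (¬U) forces U = False.
Set W = True.
Set B = True.
Set P = False.
Try M = True:
  (¬G ∨ ¬M ∨ ¬W) forces G = False.
  (¬M ∨ P ∨ ¬R) forces R = False.
  clause (¬B ∨ ¬M ∨ R) is falsified — backtrack.
So M = False.
  then (G ∨ M) forces G = True.
  then (¬G ∨ R) forces R = True.
All clauses satisfied.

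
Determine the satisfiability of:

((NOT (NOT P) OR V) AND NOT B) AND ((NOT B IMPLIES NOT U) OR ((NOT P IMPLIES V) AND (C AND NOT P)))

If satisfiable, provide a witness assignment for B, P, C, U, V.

B=F; P=F; C=T; U=F; V=T

  (NOT (NOT P) OR V) AND NOT B = True
    NOT (NOT P) OR V = True
      NOT (NOT P) = False
        NOT P = True
    NOT B = True
  (NOT B IMPLIES NOT U) OR ((NOT P IMPLIES V) AND (C AND NOT P)) = True
    NOT B IMPLIES NOT U = True
      NOT B = True
      NOT U = True
    (NOT P IMPLIES V) AND (C AND NOT P) = True
      NOT P IMPLIES V = True
        NOT P = True
      C AND NOT P = True
        NOT P = True
Both conjuncts True, so the formula holds.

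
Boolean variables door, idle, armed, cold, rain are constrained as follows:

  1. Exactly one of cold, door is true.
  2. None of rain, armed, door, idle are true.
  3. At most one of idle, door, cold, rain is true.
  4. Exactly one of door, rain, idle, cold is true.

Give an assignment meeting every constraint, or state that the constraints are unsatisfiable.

door = False; idle = False; armed = False; cold = True; rain = False

  (1) {cold, door}: 1 true — exactly one ✓
  (2) {rain, armed, door, idle}: 0 true — none ✓
  (3) {idle, door, cold, rain}: 1 true — at most one ✓
  (4) {door, rain, idle, cold}: 1 true — exactly one ✓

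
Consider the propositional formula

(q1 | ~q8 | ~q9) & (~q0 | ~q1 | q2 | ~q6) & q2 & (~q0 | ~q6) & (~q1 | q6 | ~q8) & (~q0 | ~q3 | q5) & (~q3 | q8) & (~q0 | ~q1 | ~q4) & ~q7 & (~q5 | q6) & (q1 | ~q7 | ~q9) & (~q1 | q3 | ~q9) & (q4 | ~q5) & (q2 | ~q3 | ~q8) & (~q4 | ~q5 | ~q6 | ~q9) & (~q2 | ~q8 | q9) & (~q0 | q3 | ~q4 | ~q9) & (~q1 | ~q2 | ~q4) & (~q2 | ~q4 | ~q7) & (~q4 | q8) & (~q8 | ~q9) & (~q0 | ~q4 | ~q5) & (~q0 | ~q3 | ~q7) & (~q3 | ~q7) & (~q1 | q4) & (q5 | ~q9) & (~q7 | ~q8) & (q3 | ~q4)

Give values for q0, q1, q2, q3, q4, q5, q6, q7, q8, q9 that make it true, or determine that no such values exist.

q0: True; q1: False; q2: True; q3: False; q4: False; q5: False; q6: False; q7: False; q8: False; q9: False

Unit clause (q2) forces q2 = True.
Unit clause (~q7) forces q7 = False.
Set q0 = True.
  then (~q0 | ~q6) forces q6 = False.
  then (~q5 | q6) forces q5 = False.
  then (q5 | ~q9) forces q9 = False.
  then (~q0 | ~q3 | q5) forces q3 = False.
  then (~q2 | ~q8 | q9) forces q8 = False.
  then (~q4 | q8) forces q4 = False.
  then (~q1 | q4) forces q1 = False.
All clauses satisfied.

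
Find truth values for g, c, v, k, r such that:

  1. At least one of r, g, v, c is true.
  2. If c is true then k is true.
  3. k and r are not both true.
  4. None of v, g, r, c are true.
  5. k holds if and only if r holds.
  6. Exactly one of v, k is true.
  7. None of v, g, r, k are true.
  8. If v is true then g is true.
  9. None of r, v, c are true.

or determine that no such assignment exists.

No satisfying assignment exists.

Case k = True:
  Constraint (7) is violated (k=T) — contradiction.
Case k = False:
  (2) with k=F forces c = False.
  (4) forces v = False.
  Constraint (6) is violated (v=F, k=F) — contradiction.
Both cases fail — unsatisfiable.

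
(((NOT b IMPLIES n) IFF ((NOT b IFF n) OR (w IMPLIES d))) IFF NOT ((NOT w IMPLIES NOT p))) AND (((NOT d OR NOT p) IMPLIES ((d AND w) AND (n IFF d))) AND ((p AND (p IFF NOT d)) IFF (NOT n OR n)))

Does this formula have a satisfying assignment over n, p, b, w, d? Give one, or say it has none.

Unsatisfiable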